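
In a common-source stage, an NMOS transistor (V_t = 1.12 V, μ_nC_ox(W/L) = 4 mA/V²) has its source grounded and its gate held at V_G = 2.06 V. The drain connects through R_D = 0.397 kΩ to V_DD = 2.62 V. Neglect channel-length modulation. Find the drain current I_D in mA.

V_GS = V_G = 2.06 V, so V_ov = 2.06 − 1.12 = 0.94 V.
Assume saturation: I_D = ½ k_n V_ov² = 0.5 × 4 × 0.94² = 1.77 mA, giving V_DS = V_DD − I_D R_D = 2.62 − 1.77 × 0.397 = 1.92 V.
V_DS = 1.92 V ≥ V_ov = 0.94 V, confirming saturation.

I_D = 1.77 mA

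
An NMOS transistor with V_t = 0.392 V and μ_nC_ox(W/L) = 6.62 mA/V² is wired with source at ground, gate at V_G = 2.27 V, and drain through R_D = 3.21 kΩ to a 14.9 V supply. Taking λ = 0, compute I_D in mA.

I_D = 4.51 mA

V_GS = V_G = 2.27 V, so V_ov = 2.27 − 0.392 = 1.88 V.
Assume saturation: I_D = ½ k_n V_ov² = 0.5 × 6.62 × 1.88² = 11.7 mA, giving V_DS = V_DD − I_D R_D = 14.9 − 11.7 × 3.21 = -22.6 V.
But -22.6 V < V_ov = 1.88 V, so the device is actually in triode.
In triode I_D = k_n[V_ov V_DS − ½ V_DS²] and I_D = (V_DD − V_DS)/R_D. Equating: 10.6 V_DS² − 40.91 V_DS + 14.9 = 0, giving V_DS = 0.407 V (the root below V_ov).
I_D = (14.9 − 0.407) / 3.21 = 4.51 mA.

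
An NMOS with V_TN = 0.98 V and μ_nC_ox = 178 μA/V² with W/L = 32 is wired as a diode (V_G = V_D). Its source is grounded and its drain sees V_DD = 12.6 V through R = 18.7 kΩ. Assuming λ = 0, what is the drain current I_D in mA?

I_D = 0.597 mA

With gate tied to drain, V_GS = V_DS ≥ V_GS − V_TN, so the device is in saturation.
k_n = μ_nC_ox · (W/L) = 5.696 mA/V².
KCL at the drain: ½ k_n (V_GS − V_TN)² = (V_DD − V_GS)/R.
Let x = V_GS − 0.98. Then 53.3 x² + x − 11.62 = 0, giving x = 0.458 V (positive root), so V_GS = 1.44 V.
I_D = (V_DD − V_GS)/R = (12.6 − 1.44) / 18.7 = 0.597 mA.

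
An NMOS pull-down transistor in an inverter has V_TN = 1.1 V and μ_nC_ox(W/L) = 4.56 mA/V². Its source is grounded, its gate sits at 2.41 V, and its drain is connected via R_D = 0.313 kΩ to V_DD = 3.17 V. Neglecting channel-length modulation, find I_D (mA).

V_GS = V_G = 2.41 V, so V_ov = 2.41 − 1.1 = 1.31 V.
Assume saturation: I_D = ½ k_n V_ov² = 0.5 × 4.56 × 1.31² = 3.91 mA, giving V_DS = V_DD − I_D R_D = 3.17 − 3.91 × 0.313 = 1.95 V.
V_DS = 1.95 V ≥ V_ov = 1.31 V, confirming saturation.

I_D = 3.91 mA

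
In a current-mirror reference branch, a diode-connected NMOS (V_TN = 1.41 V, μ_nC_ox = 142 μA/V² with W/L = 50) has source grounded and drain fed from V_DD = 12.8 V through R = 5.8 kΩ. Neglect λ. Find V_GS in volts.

V_GS = 2.13 V

With gate tied to drain, V_GS = V_DS ≥ V_GS − V_TN, so the device is in saturation.
k_n = μ_nC_ox · (W/L) = 7.1 mA/V².
KCL at the drain: ½ k_n (V_GS − V_TN)² = (V_DD − V_GS)/R.
Let x = V_GS − 1.41. Then 20.6 x² + x − 11.39 = 0, giving x = 0.72 V (positive root), so V_GS = 2.13 V.
I_D = (V_DD − V_GS)/R = (12.8 − 2.13) / 5.8 = 1.84 mA.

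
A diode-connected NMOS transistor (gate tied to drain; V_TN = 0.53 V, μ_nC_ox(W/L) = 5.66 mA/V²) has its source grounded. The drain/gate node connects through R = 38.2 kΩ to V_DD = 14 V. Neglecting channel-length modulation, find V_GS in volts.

With gate tied to drain, V_GS = V_DS ≥ V_GS − V_TN, so the device is in saturation.
KCL at the drain: ½ k_n (V_GS − V_TN)² = (V_DD − V_GS)/R.
Let x = V_GS − 0.53. Then 108 x² + x − 13.47 = 0, giving x = 0.348 V (positive root), so V_GS = 0.878 V.
I_D = (V_DD − V_GS)/R = (14 − 0.878) / 38.2 = 0.343 mA.

V_GS = 0.878 V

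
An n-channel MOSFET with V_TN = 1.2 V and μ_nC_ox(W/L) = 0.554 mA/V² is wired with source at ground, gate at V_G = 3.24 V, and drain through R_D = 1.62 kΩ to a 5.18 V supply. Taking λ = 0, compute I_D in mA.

V_GS = V_G = 3.24 V, so V_ov = 3.24 − 1.2 = 2.04 V.
Assume saturation: I_D = ½ k_n V_ov² = 0.5 × 0.554 × 2.04² = 1.15 mA, giving V_DS = V_DD − I_D R_D = 5.18 − 1.15 × 1.62 = 3.31 V.
V_DS = 3.31 V ≥ V_ov = 2.04 V, confirming saturation.

I_D = 1.15 mA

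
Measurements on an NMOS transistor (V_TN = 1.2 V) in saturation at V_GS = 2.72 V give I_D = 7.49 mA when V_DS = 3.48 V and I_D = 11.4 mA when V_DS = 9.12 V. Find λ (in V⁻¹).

With V_GS fixed, I_D ∝ (1 + λ V_DS) in saturation, so I_D2/I_D1 = (1 + λ V_DS2)/(1 + λ V_DS1).
11.4/7.49 = 1.522 = (1 + 9.12 λ)/(1 + 3.48 λ).
Solving: λ (I_D1 V_DS2 − I_D2 V_DS1) = I_D2 − I_D1, so λ = (11.4 − 7.49) / (7.49 × 9.12 − 11.4 × 3.48) = 3.91 / 28.6 = 0.137 V⁻¹.

λ = 0.137 V⁻¹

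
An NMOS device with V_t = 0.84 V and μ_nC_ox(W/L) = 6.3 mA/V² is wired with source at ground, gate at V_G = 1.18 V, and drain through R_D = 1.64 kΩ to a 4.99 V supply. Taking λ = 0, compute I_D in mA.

V_GS = V_G = 1.18 V, so V_ov = 1.18 − 0.84 = 0.34 V.
Assume saturation: I_D = ½ k_n V_ov² = 0.5 × 6.3 × 0.34² = 0.364 mA, giving V_DS = V_DD − I_D R_D = 4.99 − 0.364 × 1.64 = 4.39 V.
V_DS = 4.39 V ≥ V_ov = 0.34 V, confirming saturation.

I_D = 0.364 mA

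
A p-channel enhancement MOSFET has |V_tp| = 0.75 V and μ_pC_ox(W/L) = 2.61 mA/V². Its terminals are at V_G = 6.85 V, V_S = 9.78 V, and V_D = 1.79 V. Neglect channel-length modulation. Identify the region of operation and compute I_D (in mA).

Saturation; I_D = 6.20 mA

V_SG = V_S − V_G = 9.78 − 6.85 = 2.93 V; V_SD = V_S − V_D = 9.78 − 1.79 = 7.99 V.
V_ov = V_SG − |V_tp| = 2.93 − 0.75 = 2.18 V.
Since V_SD = 7.99 V ≥ V_ov = 2.18 V, the device is in saturation.
I_D = ½ k_p V_ov² = 0.5 × 2.61 × 2.18² = 6.2 mA.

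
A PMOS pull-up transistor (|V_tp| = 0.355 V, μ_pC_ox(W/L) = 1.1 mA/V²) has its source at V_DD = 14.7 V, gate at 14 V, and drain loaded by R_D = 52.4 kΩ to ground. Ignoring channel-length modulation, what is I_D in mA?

I_D = 0.0655 mA

V_SG = V_DD − V_G = 14.7 − 14 = 0.7 V, so V_ov = 0.7 − 0.355 = 0.345 V.
Assume saturation: I_D = ½ k_p V_ov² = 0.5 × 1.1 × 0.345² = 0.0655 mA, giving V_SD = V_DD − I_D R_D = 14.7 − 0.0655 × 52.4 = 11.3 V.
V_SD = 11.3 V ≥ V_ov = 0.345 V, confirming saturation.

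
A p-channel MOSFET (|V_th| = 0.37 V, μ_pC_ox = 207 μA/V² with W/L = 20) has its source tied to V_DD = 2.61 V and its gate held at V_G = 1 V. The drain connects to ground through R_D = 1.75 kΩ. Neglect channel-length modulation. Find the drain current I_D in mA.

I_D = 1.32 mA

V_SG = V_DD − V_G = 2.61 − 1 = 1.61 V, so V_ov = 1.61 − 0.37 = 1.24 V.
k_p = μ_pC_ox · (W/L) = 4.14 mA/V².
Assume saturation: I_D = ½ k_p V_ov² = 0.5 × 4.14 × 1.24² = 3.18 mA, giving V_SD = V_DD − I_D R_D = 2.61 − 3.18 × 1.75 = -2.96 V.
But -2.96 V < V_ov = 1.24 V, so the device is actually in triode.
In triode I_D = k_p[V_ov V_SD − ½ V_SD²] and I_D = (V_DD − V_SD)/R_D. Equating: 3.62 V_SD² − 9.984 V_SD + 2.61 = 0, giving V_SD = 0.292 V (the root below V_ov).
I_D = (2.61 − 0.292) / 1.75 = 1.32 mA.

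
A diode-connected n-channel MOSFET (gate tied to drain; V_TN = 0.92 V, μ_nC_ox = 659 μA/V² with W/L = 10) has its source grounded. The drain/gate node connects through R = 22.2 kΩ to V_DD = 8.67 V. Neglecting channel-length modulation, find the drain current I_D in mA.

I_D = 0.335 mA

With gate tied to drain, V_GS = V_DS ≥ V_GS − V_TN, so the device is in saturation.
k_n = μ_nC_ox · (W/L) = 6.59 mA/V².
KCL at the drain: ½ k_n (V_GS − V_TN)² = (V_DD − V_GS)/R.
Let x = V_GS − 0.92. Then 73.1 x² + x − 7.75 = 0, giving x = 0.319 V (positive root), so V_GS = 1.24 V.
I_D = (V_DD − V_GS)/R = (8.67 − 1.24) / 22.2 = 0.335 mA.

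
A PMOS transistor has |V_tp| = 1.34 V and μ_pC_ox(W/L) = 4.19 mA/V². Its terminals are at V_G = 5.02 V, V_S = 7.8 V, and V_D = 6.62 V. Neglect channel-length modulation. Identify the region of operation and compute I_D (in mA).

Triode; I_D = 4.20 mA

V_SG = V_S − V_G = 7.8 − 5.02 = 2.78 V; V_SD = V_S − V_D = 7.8 − 6.62 = 1.18 V.
V_ov = V_SG − |V_tp| = 2.78 − 1.34 = 1.44 V.
Since V_SD = 1.18 V < V_ov = 1.44 V, the device is in the triode region.
I_D = k_p [V_ov · V_SD − ½ V_SD²] = 4.19 × [1.44 × 1.18 − 0.5 × 1.18²] = 4.2 mA.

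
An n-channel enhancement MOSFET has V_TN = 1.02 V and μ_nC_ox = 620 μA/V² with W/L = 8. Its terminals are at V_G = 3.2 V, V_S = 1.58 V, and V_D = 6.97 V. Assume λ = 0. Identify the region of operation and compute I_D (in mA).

V_GS = V_G − V_S = 3.2 − 1.58 = 1.62 V; V_DS = V_D − V_S = 6.97 − 1.58 = 5.39 V.
k_n = μ_nC_ox · (W/L) = 4.96 mA/V².
V_ov = V_GS − V_TN = 1.62 − 1.02 = 0.6 V.
Since V_DS = 5.39 V ≥ V_ov = 0.6 V, the device is in saturation.
I_D = ½ k_n V_ov² = 0.5 × 4.96 × 0.6² = 0.893 mA.

Saturation; I_D = 0.893 mA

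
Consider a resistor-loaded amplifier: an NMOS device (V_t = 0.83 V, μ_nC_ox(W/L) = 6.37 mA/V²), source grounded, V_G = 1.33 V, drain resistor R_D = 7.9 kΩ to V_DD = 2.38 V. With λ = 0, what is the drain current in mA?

I_D = 0.289 mA

V_GS = V_G = 1.33 V, so V_ov = 1.33 − 0.83 = 0.5 V.
Assume saturation: I_D = ½ k_n V_ov² = 0.5 × 6.37 × 0.5² = 0.796 mA, giving V_DS = V_DD − I_D R_D = 2.38 − 0.796 × 7.9 = -3.91 V.
But -3.91 V < V_ov = 0.5 V, so the device is actually in triode.
In triode I_D = k_n[V_ov V_DS − ½ V_DS²] and I_D = (V_DD − V_DS)/R_D. Equating: 25.2 V_DS² − 26.16 V_DS + 2.38 = 0, giving V_DS = 0.101 V (the root below V_ov).
I_D = (2.38 − 0.101) / 7.9 = 0.289 mA.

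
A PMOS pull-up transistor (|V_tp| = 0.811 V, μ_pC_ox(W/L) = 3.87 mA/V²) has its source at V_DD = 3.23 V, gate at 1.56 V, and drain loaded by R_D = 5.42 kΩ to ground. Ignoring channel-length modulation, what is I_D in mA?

I_D = 0.561 mA

V_SG = V_DD − V_G = 3.23 − 1.56 = 1.67 V, so V_ov = 1.67 − 0.811 = 0.859 V.
Assume saturation: I_D = ½ k_p V_ov² = 0.5 × 3.87 × 0.859² = 1.43 mA, giving V_SD = V_DD − I_D R_D = 3.23 − 1.43 × 5.42 = -4.51 V.
But -4.51 V < V_ov = 0.859 V, so the device is actually in triode.
In triode I_D = k_p[V_ov V_SD − ½ V_SD²] and I_D = (V_DD − V_SD)/R_D. Equating: 10.5 V_SD² − 19.02 V_SD + 3.23 = 0, giving V_SD = 0.19 V (the root below V_ov).
I_D = (3.23 − 0.19) / 5.42 = 0.561 mA.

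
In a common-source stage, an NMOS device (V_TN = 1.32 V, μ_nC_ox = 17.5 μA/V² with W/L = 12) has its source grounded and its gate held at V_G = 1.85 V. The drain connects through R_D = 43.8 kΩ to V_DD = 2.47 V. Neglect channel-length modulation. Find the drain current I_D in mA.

I_D = 0.0295 mA

V_GS = V_G = 1.85 V, so V_ov = 1.85 − 1.32 = 0.53 V.
k_n = μ_nC_ox · (W/L) = 0.21 mA/V².
Assume saturation: I_D = ½ k_n V_ov² = 0.5 × 0.21 × 0.53² = 0.0295 mA, giving V_DS = V_DD − I_D R_D = 2.47 − 0.0295 × 43.8 = 1.18 V.
V_DS = 1.18 V ≥ V_ov = 0.53 V, confirming saturation.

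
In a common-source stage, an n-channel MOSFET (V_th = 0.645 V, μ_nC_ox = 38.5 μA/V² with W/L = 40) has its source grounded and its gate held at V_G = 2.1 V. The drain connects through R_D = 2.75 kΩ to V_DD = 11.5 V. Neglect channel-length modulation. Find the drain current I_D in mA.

I_D = 1.63 mA

V_GS = V_G = 2.1 V, so V_ov = 2.1 − 0.645 = 1.46 V.
k_n = μ_nC_ox · (W/L) = 1.54 mA/V².
Assume saturation: I_D = ½ k_n V_ov² = 0.5 × 1.54 × 1.46² = 1.63 mA, giving V_DS = V_DD − I_D R_D = 11.5 − 1.63 × 2.75 = 7.02 V.
V_DS = 7.02 V ≥ V_ov = 1.46 V, confirming saturation.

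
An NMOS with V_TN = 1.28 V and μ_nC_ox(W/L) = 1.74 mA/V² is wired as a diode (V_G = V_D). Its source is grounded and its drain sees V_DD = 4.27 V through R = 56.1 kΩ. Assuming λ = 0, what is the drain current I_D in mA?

With gate tied to drain, V_GS = V_DS ≥ V_GS − V_TN, so the device is in saturation.
KCL at the drain: ½ k_n (V_GS − V_TN)² = (V_DD − V_GS)/R.
Let x = V_GS − 1.28. Then 48.8 x² + x − 2.99 = 0, giving x = 0.237 V (positive root), so V_GS = 1.52 V.
I_D = (V_DD − V_GS)/R = (4.27 − 1.52) / 56.1 = 0.0491 mA.

I_D = 0.0491 mA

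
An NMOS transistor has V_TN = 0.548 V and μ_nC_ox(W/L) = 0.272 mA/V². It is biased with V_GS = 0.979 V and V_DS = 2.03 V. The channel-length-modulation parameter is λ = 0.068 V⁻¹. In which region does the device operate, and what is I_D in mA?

V_ov = V_GS − V_TN = 0.979 − 0.548 = 0.431 V.
Since V_DS = 2.03 V ≥ V_ov = 0.431 V, the device is in saturation.
I_D = ½ k_n V_ov² (1 + λ V_DS) = 0.5 × 0.272 × 0.431² × (1 + 0.068 × 2.03) = 0.0288 mA.

Saturation; I_D = 0.0288 mA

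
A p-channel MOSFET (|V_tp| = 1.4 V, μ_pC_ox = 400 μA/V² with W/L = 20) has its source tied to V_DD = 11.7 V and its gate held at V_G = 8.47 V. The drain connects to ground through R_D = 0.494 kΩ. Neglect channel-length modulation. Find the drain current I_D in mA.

V_SG = V_DD − V_G = 11.7 − 8.47 = 3.23 V, so V_ov = 3.23 − 1.4 = 1.83 V.
k_p = μ_pC_ox · (W/L) = 8 mA/V².
Assume saturation: I_D = ½ k_p V_ov² = 0.5 × 8 × 1.83² = 13.4 mA, giving V_SD = V_DD − I_D R_D = 11.7 − 13.4 × 0.494 = 5.08 V.
V_SD = 5.08 V ≥ V_ov = 1.83 V, confirming saturation.

I_D = 13.4 mA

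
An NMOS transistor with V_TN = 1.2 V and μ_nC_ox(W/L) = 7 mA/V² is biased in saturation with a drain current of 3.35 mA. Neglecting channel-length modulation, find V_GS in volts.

In saturation I_D = ½ k_n (V_GS − V_TN)², so V_GS − V_TN = √(2 I_D / k_n) = √(2 × 3.35 / 7) = 0.978 V.
V_GS = 1.2 + 0.978 = 2.18 V.

V_GS = 2.18 V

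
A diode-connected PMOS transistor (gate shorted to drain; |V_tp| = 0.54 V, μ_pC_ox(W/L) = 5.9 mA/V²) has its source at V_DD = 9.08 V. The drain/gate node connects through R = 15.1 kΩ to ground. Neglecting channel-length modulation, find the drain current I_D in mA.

With gate tied to drain, V_SG = V_SD ≥ V_SG − |V_tp|, so the device is in saturation.
KCL at the drain: ½ k_p (V_SG − |V_tp|)² = (V_DD − V_SG)/R.
Let x = V_SG − 0.54. Then 44.5 x² + x − 8.54 = 0, giving x = 0.427 V (positive root), so V_SG = 0.967 V.
I_D = (V_DD − V_SG)/R = (9.08 − 0.967) / 15.1 = 0.537 mA.

I_D = 0.537 mA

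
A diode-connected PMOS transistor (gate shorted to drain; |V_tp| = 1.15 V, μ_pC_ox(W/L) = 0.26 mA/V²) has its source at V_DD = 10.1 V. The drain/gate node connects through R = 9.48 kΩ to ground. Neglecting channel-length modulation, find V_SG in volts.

V_SG = 3.47 V

With gate tied to drain, V_SG = V_SD ≥ V_SG − |V_tp|, so the device is in saturation.
KCL at the drain: ½ k_p (V_SG − |V_tp|)² = (V_DD − V_SG)/R.
Let x = V_SG − 1.15. Then 1.23 x² + x − 8.95 = 0, giving x = 2.32 V (positive root), so V_SG = 3.47 V.
I_D = (V_DD − V_SG)/R = (10.1 − 3.47) / 9.48 = 0.699 mA.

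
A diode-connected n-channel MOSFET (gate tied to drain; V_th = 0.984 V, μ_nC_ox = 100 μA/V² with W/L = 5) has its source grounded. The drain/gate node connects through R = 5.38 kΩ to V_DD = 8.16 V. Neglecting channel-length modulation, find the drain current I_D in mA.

I_D = 0.968 mA

With gate tied to drain, V_GS = V_DS ≥ V_GS − V_th, so the device is in saturation.
k_n = μ_nC_ox · (W/L) = 0.5 mA/V².
KCL at the drain: ½ k_n (V_GS − V_th)² = (V_DD − V_GS)/R.
Let x = V_GS − 0.984. Then 1.34 x² + x − 7.176 = 0, giving x = 1.97 V (positive root), so V_GS = 2.95 V.
I_D = (V_DD − V_GS)/R = (8.16 − 2.95) / 5.38 = 0.968 mA.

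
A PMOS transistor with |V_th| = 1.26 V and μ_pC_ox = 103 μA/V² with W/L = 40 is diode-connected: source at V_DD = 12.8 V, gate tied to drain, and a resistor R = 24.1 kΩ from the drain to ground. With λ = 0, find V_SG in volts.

V_SG = 1.73 V

With gate tied to drain, V_SG = V_SD ≥ V_SG − |V_th|, so the device is in saturation.
k_p = μ_pC_ox · (W/L) = 4.12 mA/V².
KCL at the drain: ½ k_p (V_SG − |V_th|)² = (V_DD − V_SG)/R.
Let x = V_SG − 1.26. Then 49.6 x² + x − 11.54 = 0, giving x = 0.472 V (positive root), so V_SG = 1.73 V.
I_D = (V_DD − V_SG)/R = (12.8 − 1.73) / 24.1 = 0.459 mA.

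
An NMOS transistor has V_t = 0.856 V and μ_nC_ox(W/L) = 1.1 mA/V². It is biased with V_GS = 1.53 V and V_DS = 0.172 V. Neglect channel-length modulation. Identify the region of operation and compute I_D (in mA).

V_ov = V_GS − V_t = 1.53 − 0.856 = 0.674 V.
Since V_DS = 0.172 V < V_ov = 0.674 V, the device is in the triode region.
I_D = k_n [V_ov · V_DS − ½ V_DS²] = 1.1 × [0.674 × 0.172 − 0.5 × 0.172²] = 0.111 mA.

Triode; I_D = 0.111 mA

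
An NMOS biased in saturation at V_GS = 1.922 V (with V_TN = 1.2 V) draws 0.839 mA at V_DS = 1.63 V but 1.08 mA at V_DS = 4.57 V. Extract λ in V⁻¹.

With V_GS fixed, I_D ∝ (1 + λ V_DS) in saturation, so I_D2/I_D1 = (1 + λ V_DS2)/(1 + λ V_DS1).
1.08/0.839 = 1.287 = (1 + 4.57 λ)/(1 + 1.63 λ).
Solving: λ (I_D1 V_DS2 − I_D2 V_DS1) = I_D2 − I_D1, so λ = (1.08 − 0.839) / (0.839 × 4.57 − 1.08 × 1.63) = 0.241 / 2.07 = 0.116 V⁻¹.

λ = 0.116 V⁻¹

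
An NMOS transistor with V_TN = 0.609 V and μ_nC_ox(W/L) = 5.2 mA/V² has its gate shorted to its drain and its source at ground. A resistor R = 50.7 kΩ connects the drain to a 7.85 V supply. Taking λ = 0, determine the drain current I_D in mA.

I_D = 0.138 mA

With gate tied to drain, V_GS = V_DS ≥ V_GS − V_TN, so the device is in saturation.
KCL at the drain: ½ k_n (V_GS − V_TN)² = (V_DD − V_GS)/R.
Let x = V_GS − 0.609. Then 132 x² + x − 7.241 = 0, giving x = 0.231 V (positive root), so V_GS = 0.84 V.
I_D = (V_DD − V_GS)/R = (7.85 − 0.84) / 50.7 = 0.138 mA.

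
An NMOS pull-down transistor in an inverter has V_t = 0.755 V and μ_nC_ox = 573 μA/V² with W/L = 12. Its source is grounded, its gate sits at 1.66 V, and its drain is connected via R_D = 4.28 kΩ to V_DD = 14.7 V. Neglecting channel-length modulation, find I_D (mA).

I_D = 2.82 mA

V_GS = V_G = 1.66 V, so V_ov = 1.66 − 0.755 = 0.905 V.
k_n = μ_nC_ox · (W/L) = 6.876 mA/V².
Assume saturation: I_D = ½ k_n V_ov² = 0.5 × 6.876 × 0.905² = 2.82 mA, giving V_DS = V_DD − I_D R_D = 14.7 − 2.82 × 4.28 = 2.65 V.
V_DS = 2.65 V ≥ V_ov = 0.905 V, confirming saturation.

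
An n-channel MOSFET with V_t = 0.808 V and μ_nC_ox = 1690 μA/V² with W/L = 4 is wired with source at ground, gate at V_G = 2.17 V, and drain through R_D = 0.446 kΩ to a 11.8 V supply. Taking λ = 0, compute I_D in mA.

I_D = 6.27 mA

V_GS = V_G = 2.17 V, so V_ov = 2.17 − 0.808 = 1.36 V.
k_n = μ_nC_ox · (W/L) = 6.76 mA/V².
Assume saturation: I_D = ½ k_n V_ov² = 0.5 × 6.76 × 1.36² = 6.27 mA, giving V_DS = V_DD − I_D R_D = 11.8 − 6.27 × 0.446 = 9 V.
V_DS = 9 V ≥ V_ov = 1.36 V, confirming saturation.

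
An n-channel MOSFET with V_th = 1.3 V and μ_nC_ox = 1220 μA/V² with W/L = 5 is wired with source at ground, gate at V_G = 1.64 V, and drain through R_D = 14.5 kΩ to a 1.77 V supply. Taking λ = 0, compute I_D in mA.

I_D = 0.118 mA

V_GS = V_G = 1.64 V, so V_ov = 1.64 − 1.3 = 0.34 V.
k_n = μ_nC_ox · (W/L) = 6.1 mA/V².
Assume saturation: I_D = ½ k_n V_ov² = 0.5 × 6.1 × 0.34² = 0.353 mA, giving V_DS = V_DD − I_D R_D = 1.77 − 0.353 × 14.5 = -3.34 V.
But -3.34 V < V_ov = 0.34 V, so the device is actually in triode.
In triode I_D = k_n[V_ov V_DS − ½ V_DS²] and I_D = (V_DD − V_DS)/R_D. Equating: 44.2 V_DS² − 31.07 V_DS + 1.77 = 0, giving V_DS = 0.0625 V (the root below V_ov).
I_D = (1.77 − 0.0625) / 14.5 = 0.118 mA.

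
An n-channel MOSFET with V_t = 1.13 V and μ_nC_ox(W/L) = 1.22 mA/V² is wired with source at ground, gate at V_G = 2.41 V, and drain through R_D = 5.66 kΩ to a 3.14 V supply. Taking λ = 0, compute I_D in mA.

I_D = 0.490 mA

V_GS = V_G = 2.41 V, so V_ov = 2.41 − 1.13 = 1.28 V.
Assume saturation: I_D = ½ k_n V_ov² = 0.5 × 1.22 × 1.28² = 0.999 mA, giving V_DS = V_DD − I_D R_D = 3.14 − 0.999 × 5.66 = -2.52 V.
But -2.52 V < V_ov = 1.28 V, so the device is actually in triode.
In triode I_D = k_n[V_ov V_DS − ½ V_DS²] and I_D = (V_DD − V_DS)/R_D. Equating: 3.45 V_DS² − 9.839 V_DS + 3.14 = 0, giving V_DS = 0.366 V (the root below V_ov).
I_D = (3.14 − 0.366) / 5.66 = 0.49 mA.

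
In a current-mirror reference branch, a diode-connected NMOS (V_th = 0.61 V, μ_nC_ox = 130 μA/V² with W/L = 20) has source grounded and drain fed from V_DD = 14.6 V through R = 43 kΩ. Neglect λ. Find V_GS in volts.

V_GS = 1.10 V

With gate tied to drain, V_GS = V_DS ≥ V_GS − V_th, so the device is in saturation.
k_n = μ_nC_ox · (W/L) = 2.6 mA/V².
KCL at the drain: ½ k_n (V_GS − V_th)² = (V_DD − V_GS)/R.
Let x = V_GS − 0.61. Then 55.9 x² + x − 13.99 = 0, giving x = 0.491 V (positive root), so V_GS = 1.1 V.
I_D = (V_DD − V_GS)/R = (14.6 − 1.1) / 43 = 0.314 mA.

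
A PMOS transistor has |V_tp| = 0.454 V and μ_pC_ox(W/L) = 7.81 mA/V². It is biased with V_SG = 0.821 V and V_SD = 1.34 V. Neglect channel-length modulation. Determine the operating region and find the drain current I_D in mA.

V_ov = V_SG − |V_tp| = 0.821 − 0.454 = 0.367 V.
Since V_SD = 1.34 V ≥ V_ov = 0.367 V, the device is in saturation.
I_D = ½ k_p V_ov² = 0.5 × 7.81 × 0.367² = 0.526 mA.

Saturation; I_D = 0.526 mA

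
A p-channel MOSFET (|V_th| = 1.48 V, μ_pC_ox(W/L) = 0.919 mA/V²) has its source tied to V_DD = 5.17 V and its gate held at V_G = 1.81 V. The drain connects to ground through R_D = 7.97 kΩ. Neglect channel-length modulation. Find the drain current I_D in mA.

V_SG = V_DD − V_G = 5.17 − 1.81 = 3.36 V, so V_ov = 3.36 − 1.48 = 1.88 V.
Assume saturation: I_D = ½ k_p V_ov² = 0.5 × 0.919 × 1.88² = 1.62 mA, giving V_SD = V_DD − I_D R_D = 5.17 − 1.62 × 7.97 = -7.77 V.
But -7.77 V < V_ov = 1.88 V, so the device is actually in triode.
In triode I_D = k_p[V_ov V_SD − ½ V_SD²] and I_D = (V_DD − V_SD)/R_D. Equating: 3.66 V_SD² − 14.77 V_SD + 5.17 = 0, giving V_SD = 0.387 V (the root below V_ov).
I_D = (5.17 − 0.387) / 7.97 = 0.6 mA.

I_D = 0.600 mA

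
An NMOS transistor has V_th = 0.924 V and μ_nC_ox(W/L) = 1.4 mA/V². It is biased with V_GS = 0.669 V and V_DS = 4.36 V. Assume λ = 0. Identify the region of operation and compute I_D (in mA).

V_GS = 0.669 V < V_th = 0.924 V, so the transistor is in cutoff.

Cutoff; I_D = 0 mA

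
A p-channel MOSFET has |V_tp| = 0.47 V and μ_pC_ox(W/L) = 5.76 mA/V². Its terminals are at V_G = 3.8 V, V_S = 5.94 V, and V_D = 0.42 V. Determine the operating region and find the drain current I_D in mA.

V_SG = V_S − V_G = 5.94 − 3.8 = 2.14 V; V_SD = V_S − V_D = 5.94 − 0.42 = 5.52 V.
V_ov = V_SG − |V_tp| = 2.14 − 0.47 = 1.67 V.
Since V_SD = 5.52 V ≥ V_ov = 1.67 V, the device is in saturation.
I_D = ½ k_p V_ov² = 0.5 × 5.76 × 1.67² = 8.03 mA.

Saturation; I_D = 8.03 mA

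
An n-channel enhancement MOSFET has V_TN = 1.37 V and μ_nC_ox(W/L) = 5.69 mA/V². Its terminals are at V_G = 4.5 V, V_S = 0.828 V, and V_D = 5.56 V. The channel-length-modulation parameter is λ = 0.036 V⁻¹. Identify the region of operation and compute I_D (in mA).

V_GS = V_G − V_S = 4.5 − 0.828 = 3.67 V; V_DS = V_D − V_S = 5.56 − 0.828 = 4.73 V.
V_ov = V_GS − V_TN = 3.67 − 1.37 = 2.3 V.
Since V_DS = 4.73 V ≥ V_ov = 2.3 V, the device is in saturation.
I_D = ½ k_n V_ov² (1 + λ V_DS) = 0.5 × 5.69 × 2.3² × (1 + 0.036 × 4.73) = 17.6 mA.

Saturation; I_D = 17.6 mA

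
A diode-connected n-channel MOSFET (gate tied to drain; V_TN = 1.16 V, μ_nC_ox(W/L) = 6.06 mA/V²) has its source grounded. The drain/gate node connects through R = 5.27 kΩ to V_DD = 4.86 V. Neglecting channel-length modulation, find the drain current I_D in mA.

I_D = 0.616 mA

With gate tied to drain, V_GS = V_DS ≥ V_GS − V_TN, so the device is in saturation.
KCL at the drain: ½ k_n (V_GS − V_TN)² = (V_DD − V_GS)/R.
Let x = V_GS − 1.16. Then 16 x² + x − 3.7 = 0, giving x = 0.451 V (positive root), so V_GS = 1.61 V.
I_D = (V_DD − V_GS)/R = (4.86 − 1.61) / 5.27 = 0.616 mA.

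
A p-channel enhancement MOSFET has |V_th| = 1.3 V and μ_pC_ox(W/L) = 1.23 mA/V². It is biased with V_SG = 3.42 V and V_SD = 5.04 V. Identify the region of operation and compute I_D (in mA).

Saturation; I_D = 2.76 mA

V_ov = V_SG − |V_th| = 3.42 − 1.3 = 2.12 V.
Since V_SD = 5.04 V ≥ V_ov = 2.12 V, the device is in saturation.
I_D = ½ k_p V_ov² = 0.5 × 1.23 × 2.12² = 2.76 mA.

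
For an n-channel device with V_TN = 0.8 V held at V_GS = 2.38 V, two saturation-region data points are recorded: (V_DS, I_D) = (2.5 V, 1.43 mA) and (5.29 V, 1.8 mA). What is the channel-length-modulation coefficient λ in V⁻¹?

λ = 0.121 V⁻¹

With V_GS fixed, I_D ∝ (1 + λ V_DS) in saturation, so I_D2/I_D1 = (1 + λ V_DS2)/(1 + λ V_DS1).
1.8/1.43 = 1.259 = (1 + 5.29 λ)/(1 + 2.5 λ).
Solving: λ (I_D1 V_DS2 − I_D2 V_DS1) = I_D2 − I_D1, so λ = (1.8 − 1.43) / (1.43 × 5.29 − 1.8 × 2.5) = 0.37 / 3.06 = 0.121 V⁻¹.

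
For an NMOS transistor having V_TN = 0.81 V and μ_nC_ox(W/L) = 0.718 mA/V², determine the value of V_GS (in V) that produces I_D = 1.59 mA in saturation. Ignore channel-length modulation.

In saturation I_D = ½ k_n (V_GS − V_TN)², so V_GS − V_TN = √(2 I_D / k_n) = √(2 × 1.59 / 0.718) = 2.1 V.
V_GS = 0.81 + 2.1 = 2.91 V.

V_GS = 2.91 V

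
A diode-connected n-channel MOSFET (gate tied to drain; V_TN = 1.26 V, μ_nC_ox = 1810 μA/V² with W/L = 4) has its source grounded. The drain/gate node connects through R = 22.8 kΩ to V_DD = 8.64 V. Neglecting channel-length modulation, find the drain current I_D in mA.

I_D = 0.311 mA

With gate tied to drain, V_GS = V_DS ≥ V_GS − V_TN, so the device is in saturation.
k_n = μ_nC_ox · (W/L) = 7.24 mA/V².
KCL at the drain: ½ k_n (V_GS − V_TN)² = (V_DD − V_GS)/R.
Let x = V_GS − 1.26. Then 82.5 x² + x − 7.38 = 0, giving x = 0.293 V (positive root), so V_GS = 1.55 V.
I_D = (V_DD − V_GS)/R = (8.64 − 1.55) / 22.8 = 0.311 mA.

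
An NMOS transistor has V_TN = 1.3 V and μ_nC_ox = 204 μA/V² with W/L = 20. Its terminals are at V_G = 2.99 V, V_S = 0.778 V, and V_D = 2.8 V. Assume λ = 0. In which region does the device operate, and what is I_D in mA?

Saturation; I_D = 1.70 mA

V_GS = V_G − V_S = 2.99 − 0.778 = 2.21 V; V_DS = V_D − V_S = 2.8 − 0.778 = 2.02 V.
k_n = μ_nC_ox · (W/L) = 4.08 mA/V².
V_ov = V_GS − V_TN = 2.21 − 1.3 = 0.912 V.
Since V_DS = 2.02 V ≥ V_ov = 0.912 V, the device is in saturation.
I_D = ½ k_n V_ov² = 0.5 × 4.08 × 0.912² = 1.7 mA.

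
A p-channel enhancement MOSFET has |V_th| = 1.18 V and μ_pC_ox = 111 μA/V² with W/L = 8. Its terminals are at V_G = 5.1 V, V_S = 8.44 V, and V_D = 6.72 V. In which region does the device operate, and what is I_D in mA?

Triode; I_D = 1.99 mA

V_SG = V_S − V_G = 8.44 − 5.1 = 3.34 V; V_SD = V_S − V_D = 8.44 − 6.72 = 1.72 V.
k_p = μ_pC_ox · (W/L) = 0.888 mA/V².
V_ov = V_SG − |V_th| = 3.34 − 1.18 = 2.16 V.
Since V_SD = 1.72 V < V_ov = 2.16 V, the device is in the triode region.
I_D = k_p [V_ov · V_SD − ½ V_SD²] = 0.888 × [2.16 × 1.72 − 0.5 × 1.72²] = 1.99 mA.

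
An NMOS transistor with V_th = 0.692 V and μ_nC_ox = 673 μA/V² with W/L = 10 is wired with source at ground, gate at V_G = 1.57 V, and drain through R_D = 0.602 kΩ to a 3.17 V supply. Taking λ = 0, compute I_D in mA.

I_D = 2.59 mA

V_GS = V_G = 1.57 V, so V_ov = 1.57 − 0.692 = 0.878 V.
k_n = μ_nC_ox · (W/L) = 6.73 mA/V².
Assume saturation: I_D = ½ k_n V_ov² = 0.5 × 6.73 × 0.878² = 2.59 mA, giving V_DS = V_DD − I_D R_D = 3.17 − 2.59 × 0.602 = 1.61 V.
V_DS = 1.61 V ≥ V_ov = 0.878 V, confirming saturation.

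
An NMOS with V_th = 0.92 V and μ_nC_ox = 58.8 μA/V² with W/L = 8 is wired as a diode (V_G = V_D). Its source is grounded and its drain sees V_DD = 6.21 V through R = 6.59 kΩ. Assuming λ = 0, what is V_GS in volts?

With gate tied to drain, V_GS = V_DS ≥ V_GS − V_th, so the device is in saturation.
k_n = μ_nC_ox · (W/L) = 0.4704 mA/V².
KCL at the drain: ½ k_n (V_GS − V_th)² = (V_DD − V_GS)/R.
Let x = V_GS − 0.92. Then 1.55 x² + x − 5.29 = 0, giving x = 1.55 V (positive root), so V_GS = 2.47 V.
I_D = (V_DD − V_GS)/R = (6.21 − 2.47) / 6.59 = 0.567 mA.

V_GS = 2.47 V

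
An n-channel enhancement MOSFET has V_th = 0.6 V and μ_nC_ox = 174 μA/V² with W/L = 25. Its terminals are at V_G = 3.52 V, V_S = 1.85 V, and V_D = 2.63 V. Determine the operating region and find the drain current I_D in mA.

Triode; I_D = 2.31 mA

V_GS = V_G − V_S = 3.52 − 1.85 = 1.67 V; V_DS = V_D − V_S = 2.63 − 1.85 = 0.78 V.
k_n = μ_nC_ox · (W/L) = 4.35 mA/V².
V_ov = V_GS − V_th = 1.67 − 0.6 = 1.07 V.
Since V_DS = 0.78 V < V_ov = 1.07 V, the device is in the triode region.
I_D = k_n [V_ov · V_DS − ½ V_DS²] = 4.35 × [1.07 × 0.78 − 0.5 × 0.78²] = 2.31 mA.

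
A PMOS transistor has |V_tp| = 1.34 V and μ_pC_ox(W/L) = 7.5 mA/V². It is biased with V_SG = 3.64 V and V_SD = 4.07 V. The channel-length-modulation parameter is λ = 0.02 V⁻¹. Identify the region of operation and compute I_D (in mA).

V_ov = V_SG − |V_tp| = 3.64 − 1.34 = 2.3 V.
Since V_SD = 4.07 V ≥ V_ov = 2.3 V, the device is in saturation.
I_D = ½ k_p V_ov² (1 + λ V_SD) = 0.5 × 7.5 × 2.3² × (1 + 0.02 × 4.07) = 21.5 mA.

Saturation; I_D = 21.5 mA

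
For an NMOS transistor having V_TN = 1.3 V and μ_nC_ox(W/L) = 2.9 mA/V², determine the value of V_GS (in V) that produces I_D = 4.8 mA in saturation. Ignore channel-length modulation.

In saturation I_D = ½ k_n (V_GS − V_TN)², so V_GS − V_TN = √(2 I_D / k_n) = √(2 × 4.8 / 2.9) = 1.82 V.
V_GS = 1.3 + 1.82 = 3.12 V.

V_GS = 3.12 V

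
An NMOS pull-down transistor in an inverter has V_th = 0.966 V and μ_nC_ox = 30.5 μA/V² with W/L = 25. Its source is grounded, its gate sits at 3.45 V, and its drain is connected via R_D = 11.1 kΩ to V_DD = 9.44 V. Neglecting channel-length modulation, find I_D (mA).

I_D = 0.808 mA

V_GS = V_G = 3.45 V, so V_ov = 3.45 − 0.966 = 2.48 V.
k_n = μ_nC_ox · (W/L) = 0.7625 mA/V².
Assume saturation: I_D = ½ k_n V_ov² = 0.5 × 0.7625 × 2.48² = 2.35 mA, giving V_DS = V_DD − I_D R_D = 9.44 − 2.35 × 11.1 = -16.7 V.
But -16.7 V < V_ov = 2.48 V, so the device is actually in triode.
In triode I_D = k_n[V_ov V_DS − ½ V_DS²] and I_D = (V_DD − V_DS)/R_D. Equating: 4.23 V_DS² − 22.02 V_DS + 9.44 = 0, giving V_DS = 0.471 V (the root below V_ov).
I_D = (9.44 − 0.471) / 11.1 = 0.808 mA.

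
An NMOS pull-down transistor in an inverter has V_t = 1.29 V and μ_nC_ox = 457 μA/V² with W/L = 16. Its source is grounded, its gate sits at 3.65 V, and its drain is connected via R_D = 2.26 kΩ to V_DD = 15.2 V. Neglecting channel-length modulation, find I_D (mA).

V_GS = V_G = 3.65 V, so V_ov = 3.65 − 1.29 = 2.36 V.
k_n = μ_nC_ox · (W/L) = 7.312 mA/V².
Assume saturation: I_D = ½ k_n V_ov² = 0.5 × 7.312 × 2.36² = 20.4 mA, giving V_DS = V_DD − I_D R_D = 15.2 − 20.4 × 2.26 = -30.8 V.
But -30.8 V < V_ov = 2.36 V, so the device is actually in triode.
In triode I_D = k_n[V_ov V_DS − ½ V_DS²] and I_D = (V_DD − V_DS)/R_D. Equating: 8.26 V_DS² − 40 V_DS + 15.2 = 0, giving V_DS = 0.416 V (the root below V_ov).
I_D = (15.2 − 0.416) / 2.26 = 6.54 mA.

I_D = 6.54 mA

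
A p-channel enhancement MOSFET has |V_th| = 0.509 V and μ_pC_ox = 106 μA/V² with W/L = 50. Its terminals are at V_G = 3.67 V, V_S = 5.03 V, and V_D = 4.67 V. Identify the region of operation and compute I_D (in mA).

Triode; I_D = 1.28 mA

V_SG = V_S − V_G = 5.03 − 3.67 = 1.36 V; V_SD = V_S − V_D = 5.03 − 4.67 = 0.36 V.
k_p = μ_pC_ox · (W/L) = 5.3 mA/V².
V_ov = V_SG − |V_th| = 1.36 − 0.509 = 0.851 V.
Since V_SD = 0.36 V < V_ov = 0.851 V, the device is in the triode region.
I_D = k_p [V_ov · V_SD − ½ V_SD²] = 5.3 × [0.851 × 0.36 − 0.5 × 0.36²] = 1.28 mA.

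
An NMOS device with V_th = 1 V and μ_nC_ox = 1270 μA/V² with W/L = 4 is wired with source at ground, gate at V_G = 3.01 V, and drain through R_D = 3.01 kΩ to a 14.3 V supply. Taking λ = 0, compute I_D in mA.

I_D = 4.58 mA

V_GS = V_G = 3.01 V, so V_ov = 3.01 − 1 = 2.01 V.
k_n = μ_nC_ox · (W/L) = 5.08 mA/V².
Assume saturation: I_D = ½ k_n V_ov² = 0.5 × 5.08 × 2.01² = 10.3 mA, giving V_DS = V_DD − I_D R_D = 14.3 − 10.3 × 3.01 = -16.6 V.
But -16.6 V < V_ov = 2.01 V, so the device is actually in triode.
In triode I_D = k_n[V_ov V_DS − ½ V_DS²] and I_D = (V_DD − V_DS)/R_D. Equating: 7.65 V_DS² − 31.73 V_DS + 14.3 = 0, giving V_DS = 0.514 V (the root below V_ov).
I_D = (14.3 − 0.514) / 3.01 = 4.58 mA.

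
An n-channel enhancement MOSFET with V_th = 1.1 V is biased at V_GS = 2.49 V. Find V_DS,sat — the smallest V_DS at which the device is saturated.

The boundary between triode and saturation is V_DS = V_GS − V_th = V_ov.
V_ov = 2.49 − 1.1 = 1.39 V.

V_DS,sat = 1.39 V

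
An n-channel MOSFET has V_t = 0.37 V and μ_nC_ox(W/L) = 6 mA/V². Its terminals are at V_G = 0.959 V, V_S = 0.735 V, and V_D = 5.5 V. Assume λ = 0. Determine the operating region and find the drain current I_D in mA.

Cutoff; I_D = 0 mA

V_GS = V_G − V_S = 0.959 − 0.735 = 0.224 V; V_DS = V_D − V_S = 5.5 − 0.735 = 4.76 V.
V_GS = 0.224 V < V_t = 0.37 V, so the transistor is in cutoff.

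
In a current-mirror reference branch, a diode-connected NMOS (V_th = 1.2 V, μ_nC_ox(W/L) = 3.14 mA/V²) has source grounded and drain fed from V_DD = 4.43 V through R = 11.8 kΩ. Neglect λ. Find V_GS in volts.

With gate tied to drain, V_GS = V_DS ≥ V_GS − V_th, so the device is in saturation.
KCL at the drain: ½ k_n (V_GS − V_th)² = (V_DD − V_GS)/R.
Let x = V_GS − 1.2. Then 18.5 x² + x − 3.23 = 0, giving x = 0.391 V (positive root), so V_GS = 1.59 V.
I_D = (V_DD − V_GS)/R = (4.43 − 1.59) / 11.8 = 0.241 mA.

V_GS = 1.59 V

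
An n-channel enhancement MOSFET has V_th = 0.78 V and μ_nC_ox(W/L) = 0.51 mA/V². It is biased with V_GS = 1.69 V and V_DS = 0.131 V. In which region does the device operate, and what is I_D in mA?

Triode; I_D = 0.0564 mA

V_ov = V_GS − V_th = 1.69 − 0.78 = 0.91 V.
Since V_DS = 0.131 V < V_ov = 0.91 V, the device is in the triode region.
I_D = k_n [V_ov · V_DS − ½ V_DS²] = 0.51 × [0.91 × 0.131 − 0.5 × 0.131²] = 0.0564 mA.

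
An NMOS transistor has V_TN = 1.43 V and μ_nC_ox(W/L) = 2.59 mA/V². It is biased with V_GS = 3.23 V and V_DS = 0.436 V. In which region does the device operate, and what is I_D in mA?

V_ov = V_GS − V_TN = 3.23 − 1.43 = 1.8 V.
Since V_DS = 0.436 V < V_ov = 1.8 V, the device is in the triode region.
I_D = k_n [V_ov · V_DS − ½ V_DS²] = 2.59 × [1.8 × 0.436 − 0.5 × 0.436²] = 1.79 mA.

Triode; I_D = 1.79 mA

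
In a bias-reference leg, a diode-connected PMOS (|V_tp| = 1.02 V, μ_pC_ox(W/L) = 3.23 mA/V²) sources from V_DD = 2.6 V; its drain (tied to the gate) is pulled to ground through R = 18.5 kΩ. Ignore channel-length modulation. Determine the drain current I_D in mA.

With gate tied to drain, V_SG = V_SD ≥ V_SG − |V_tp|, so the device is in saturation.
KCL at the drain: ½ k_p (V_SG − |V_tp|)² = (V_DD − V_SG)/R.
Let x = V_SG − 1.02. Then 29.9 x² + x − 1.58 = 0, giving x = 0.214 V (positive root), so V_SG = 1.23 V.
I_D = (V_DD − V_SG)/R = (2.6 − 1.23) / 18.5 = 0.0738 mA.

I_D = 0.0738 mA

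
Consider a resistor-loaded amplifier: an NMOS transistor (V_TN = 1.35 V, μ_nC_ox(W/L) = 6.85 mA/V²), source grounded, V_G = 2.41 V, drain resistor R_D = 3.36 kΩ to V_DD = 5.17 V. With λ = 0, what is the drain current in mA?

V_GS = V_G = 2.41 V, so V_ov = 2.41 − 1.35 = 1.06 V.
Assume saturation: I_D = ½ k_n V_ov² = 0.5 × 6.85 × 1.06² = 3.85 mA, giving V_DS = V_DD − I_D R_D = 5.17 − 3.85 × 3.36 = -7.76 V.
But -7.76 V < V_ov = 1.06 V, so the device is actually in triode.
In triode I_D = k_n[V_ov V_DS − ½ V_DS²] and I_D = (V_DD − V_DS)/R_D. Equating: 11.5 V_DS² − 25.4 V_DS + 5.17 = 0, giving V_DS = 0.227 V (the root below V_ov).
I_D = (5.17 − 0.227) / 3.36 = 1.47 mA.

I_D = 1.47 mA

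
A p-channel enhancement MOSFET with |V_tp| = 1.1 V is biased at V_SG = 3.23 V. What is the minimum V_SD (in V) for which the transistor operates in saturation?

The boundary between triode and saturation is V_SD = V_SG − |V_tp| = V_ov.
V_ov = 3.23 − 1.1 = 2.13 V.

V_SD,sat = 2.13 V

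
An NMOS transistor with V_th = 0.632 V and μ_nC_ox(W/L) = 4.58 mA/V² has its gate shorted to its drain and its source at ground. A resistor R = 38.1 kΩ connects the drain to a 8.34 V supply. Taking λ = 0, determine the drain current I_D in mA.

I_D = 0.195 mA

With gate tied to drain, V_GS = V_DS ≥ V_GS − V_th, so the device is in saturation.
KCL at the drain: ½ k_n (V_GS − V_th)² = (V_DD − V_GS)/R.
Let x = V_GS − 0.632. Then 87.2 x² + x − 7.708 = 0, giving x = 0.292 V (positive root), so V_GS = 0.924 V.
I_D = (V_DD − V_GS)/R = (8.34 − 0.924) / 38.1 = 0.195 mA.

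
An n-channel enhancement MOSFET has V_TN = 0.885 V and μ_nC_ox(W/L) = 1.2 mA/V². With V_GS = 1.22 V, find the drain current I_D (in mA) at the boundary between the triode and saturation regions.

At the boundary V_DS = V_ov = V_GS − V_TN = 1.22 − 0.885 = 0.335 V.
I_D = ½ k_n V_ov² = 0.5 × 1.2 × 0.335² = 0.0673 mA.

I_D = 0.0673 mA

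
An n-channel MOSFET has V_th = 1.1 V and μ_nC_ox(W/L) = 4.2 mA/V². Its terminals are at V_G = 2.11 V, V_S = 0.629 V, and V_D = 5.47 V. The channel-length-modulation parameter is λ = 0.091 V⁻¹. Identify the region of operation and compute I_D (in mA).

V_GS = V_G − V_S = 2.11 − 0.629 = 1.48 V; V_DS = V_D − V_S = 5.47 − 0.629 = 4.84 V.
V_ov = V_GS − V_th = 1.48 − 1.1 = 0.381 V.
Since V_DS = 4.84 V ≥ V_ov = 0.381 V, the device is in saturation.
I_D = ½ k_n V_ov² (1 + λ V_DS) = 0.5 × 4.2 × 0.381² × (1 + 0.091 × 4.84) = 0.439 mA.

Saturation; I_D = 0.439 mA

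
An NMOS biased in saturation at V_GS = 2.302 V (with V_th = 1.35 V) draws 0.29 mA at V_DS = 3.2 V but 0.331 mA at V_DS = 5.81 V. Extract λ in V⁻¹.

With V_GS fixed, I_D ∝ (1 + λ V_DS) in saturation, so I_D2/I_D1 = (1 + λ V_DS2)/(1 + λ V_DS1).
0.331/0.29 = 1.141 = (1 + 5.81 λ)/(1 + 3.2 λ).
Solving: λ (I_D1 V_DS2 − I_D2 V_DS1) = I_D2 − I_D1, so λ = (0.331 − 0.29) / (0.29 × 5.81 − 0.331 × 3.2) = 0.041 / 0.626 = 0.0655 V⁻¹.

λ = 0.0655 V⁻¹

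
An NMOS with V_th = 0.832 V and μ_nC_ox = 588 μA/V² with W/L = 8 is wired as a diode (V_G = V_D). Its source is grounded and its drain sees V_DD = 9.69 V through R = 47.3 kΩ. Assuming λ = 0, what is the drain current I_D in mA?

I_D = 0.181 mA

With gate tied to drain, V_GS = V_DS ≥ V_GS − V_th, so the device is in saturation.
k_n = μ_nC_ox · (W/L) = 4.704 mA/V².
KCL at the drain: ½ k_n (V_GS − V_th)² = (V_DD − V_GS)/R.
Let x = V_GS − 0.832. Then 111 x² + x − 8.858 = 0, giving x = 0.278 V (positive root), so V_GS = 1.11 V.
I_D = (V_DD − V_GS)/R = (9.69 − 1.11) / 47.3 = 0.181 mA.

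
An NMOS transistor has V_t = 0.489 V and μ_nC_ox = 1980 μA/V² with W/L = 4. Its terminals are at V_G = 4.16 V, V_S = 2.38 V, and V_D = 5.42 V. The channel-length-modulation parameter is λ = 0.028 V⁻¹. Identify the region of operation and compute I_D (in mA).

Saturation; I_D = 7.16 mA

V_GS = V_G − V_S = 4.16 − 2.38 = 1.78 V; V_DS = V_D − V_S = 5.42 − 2.38 = 3.04 V.
k_n = μ_nC_ox · (W/L) = 7.92 mA/V².
V_ov = V_GS − V_t = 1.78 − 0.489 = 1.29 V.
Since V_DS = 3.04 V ≥ V_ov = 1.29 V, the device is in saturation.
I_D = ½ k_n V_ov² (1 + λ V_DS) = 0.5 × 7.92 × 1.29² × (1 + 0.028 × 3.04) = 7.16 mA.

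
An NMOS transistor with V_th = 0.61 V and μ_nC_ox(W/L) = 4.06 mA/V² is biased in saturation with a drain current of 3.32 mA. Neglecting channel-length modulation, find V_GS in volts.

V_GS = 1.89 V

In saturation I_D = ½ k_n (V_GS − V_th)², so V_GS − V_th = √(2 I_D / k_n) = √(2 × 3.32 / 4.06) = 1.28 V.
V_GS = 0.61 + 1.28 = 1.89 V.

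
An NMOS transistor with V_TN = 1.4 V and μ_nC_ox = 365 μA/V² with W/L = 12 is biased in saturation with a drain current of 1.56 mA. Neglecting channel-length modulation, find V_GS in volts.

V_GS = 2.24 V

k_n = μ_nC_ox · (W/L) = 4.38 mA/V².
In saturation I_D = ½ k_n (V_GS − V_TN)², so V_GS − V_TN = √(2 I_D / k_n) = √(2 × 1.56 / 4.38) = 0.844 V.
V_GS = 1.4 + 0.844 = 2.24 V.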